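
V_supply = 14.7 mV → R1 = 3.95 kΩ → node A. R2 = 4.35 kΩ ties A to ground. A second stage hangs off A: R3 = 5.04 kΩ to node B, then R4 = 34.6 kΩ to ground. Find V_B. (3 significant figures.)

Node A sees R2 in parallel with the series input of stage 2, R3 + R4 = 39.64 kΩ.
Effective lower resistance at A: R2 ‖ 39.64 = 3.920 kΩ.
First divider: V_A = V_supply · 3.920/(3.95 + 3.920) = 7.322 mV.
Stage 2 is unloaded, so V_B = V_A · R4/(R3+R4) = 7.322 × 34.6/39.64 = 6.391 mV.

V_B ≈ 6.39 mV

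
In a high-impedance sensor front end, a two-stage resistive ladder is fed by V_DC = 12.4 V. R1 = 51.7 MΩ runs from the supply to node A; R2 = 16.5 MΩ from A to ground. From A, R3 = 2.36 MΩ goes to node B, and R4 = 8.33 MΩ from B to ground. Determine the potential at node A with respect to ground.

Node A sees R2 in parallel with the series input of stage 2, R3 + R4 = 10.69 MΩ.
Effective lower resistance at A: R2 ‖ 10.69 = 6.487 MΩ.
First divider: V_A = V_DC · 6.487/(51.7 + 6.487) = 1.382 V.

V_A ≈ 1.38 V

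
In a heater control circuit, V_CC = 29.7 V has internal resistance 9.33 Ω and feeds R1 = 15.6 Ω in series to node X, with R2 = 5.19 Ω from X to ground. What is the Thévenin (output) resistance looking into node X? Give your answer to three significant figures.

R1' = 9.33 + 15.6 = 24.93 Ω (source resistance + R1).
With V_CC suppressed (replaced by a short), R_th = R1' ‖ R2 = (24.93 × 5.19)/(24.93 + 5.19) = 4.296 Ω.

R_th ≈ 4.30 Ω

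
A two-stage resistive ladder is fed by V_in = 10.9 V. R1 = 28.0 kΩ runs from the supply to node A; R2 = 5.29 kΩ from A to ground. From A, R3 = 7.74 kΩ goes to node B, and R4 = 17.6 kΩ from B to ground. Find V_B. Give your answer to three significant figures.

V_B ≈ 1.02 V

The second stage (R3 + R4 = 25.34 kΩ) loads node A in parallel with R2.
R2 ‖ (R3+R4) = 4.376 kΩ.
V_A = 10.9 × 4.376/(28.0 + 4.376) = 1.473 V.
V_B = V_A × 0.6946 = 1.023 V.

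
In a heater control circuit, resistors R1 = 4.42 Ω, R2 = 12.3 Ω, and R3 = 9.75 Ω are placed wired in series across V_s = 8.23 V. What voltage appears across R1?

ΣR = 4.42 + 12.3 + 9.75 = 26.47 Ω.
Voltage divider: V = V_s · (4.420 / 26.47) = 8.23 × 0.1670 = 1.374 V.

V ≈ 1.37 V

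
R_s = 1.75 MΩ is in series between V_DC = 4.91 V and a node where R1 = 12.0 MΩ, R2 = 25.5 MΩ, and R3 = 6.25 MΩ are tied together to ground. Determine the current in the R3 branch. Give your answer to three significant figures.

I ≈ 0.526 µA

Equivalent of the parallel group: R_p = 3.539 MΩ.
V_A = 4.91 × 3.539/5.289 = 3.285 V.
Branch current I = V_A/R3 = 3.285/6.25 = 0.5257 µA.
(Check via current divider: I_total = 0.9283 µA; share G_k/ΣG = 0.5663 → same result.)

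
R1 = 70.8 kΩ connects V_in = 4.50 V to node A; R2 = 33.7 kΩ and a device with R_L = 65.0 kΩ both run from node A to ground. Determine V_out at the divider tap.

V_out ≈ 1.07 V

The load sits in parallel with R2, giving an effective lower resistance R2' = R2·R_L/(R2+R_L) = 22.19 kΩ.
Voltage divider with the loaded lower leg: V_out = 4.50 × 22.19/(70.8 + 22.19) = 4.50 × 0.2387 = 1.074 V.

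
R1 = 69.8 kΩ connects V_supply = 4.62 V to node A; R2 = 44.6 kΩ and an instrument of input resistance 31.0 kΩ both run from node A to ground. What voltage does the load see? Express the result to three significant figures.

R2 ‖ R_L = (44.6 × 31.0)/(44.6 + 31.0) = 18.29 kΩ.
Voltage divider with the loaded lower leg: V_out = 4.62 × 18.29/(69.8 + 18.29) = 4.62 × 0.2076 = 0.9592 V.
(Unloaded it would be 1.80 V; the load pulls it down.)

V_out ≈ 0.959 V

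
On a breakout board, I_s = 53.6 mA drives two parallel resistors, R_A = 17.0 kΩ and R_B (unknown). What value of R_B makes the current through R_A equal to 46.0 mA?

R_B ≈ 103 kΩ

Two-branch current divider: I_A = I_s · R_B/(R_A + R_B).
With f = 0.8582, R_B = R_A · f/(1−f) = 17.0 × 6.053 = 102.9 kΩ.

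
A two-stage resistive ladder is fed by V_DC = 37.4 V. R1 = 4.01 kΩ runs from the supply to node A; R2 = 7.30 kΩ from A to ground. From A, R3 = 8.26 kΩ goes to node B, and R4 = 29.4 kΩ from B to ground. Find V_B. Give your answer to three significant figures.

V_B ≈ 17.6 V

Node A sees R2 in parallel with the series input of stage 2, R3 + R4 = 37.66 kΩ.
R2 ‖ (R3+R4) = 6.115 kΩ.
First divider: V_A = V_DC · 6.115/(4.01 + 6.115) = 22.59 V.
Stage 2 is unloaded, so V_B = V_A · R4/(R3+R4) = 22.59 × 29.4/37.66 = 17.63 V.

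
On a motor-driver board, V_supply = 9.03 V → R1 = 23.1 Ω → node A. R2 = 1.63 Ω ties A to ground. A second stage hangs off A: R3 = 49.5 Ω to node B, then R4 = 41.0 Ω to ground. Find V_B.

V_B ≈ 0.265 V

Looking into the second stage from A: R3 + R4 = 90.50 Ω appears in parallel with R2.
R2 ‖ (R3+R4) = 1.601 Ω.
So V_A = 9.03 × 0.06482 = 0.5853 V.
Then the unloaded second divider: V_B = V_A × R4/(R3+R4) = 0.5853 × 0.4530 = 0.2652 V.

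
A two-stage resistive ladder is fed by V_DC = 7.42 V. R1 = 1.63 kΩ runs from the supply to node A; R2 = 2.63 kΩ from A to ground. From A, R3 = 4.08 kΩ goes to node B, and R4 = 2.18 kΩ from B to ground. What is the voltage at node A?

V_A ≈ 3.95 V

Node A sees R2 in parallel with the series input of stage 2, R3 + R4 = 6.260 kΩ.
Effective lower resistance at A: R2 ‖ 6.260 = 1.852 kΩ.
V_A = 7.42 × 1.852/(1.63 + 1.852) = 3.946 V.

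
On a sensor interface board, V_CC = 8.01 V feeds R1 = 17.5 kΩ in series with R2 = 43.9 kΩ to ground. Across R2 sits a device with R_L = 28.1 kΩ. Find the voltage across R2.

V_out ≈ 3.96 V

The load sits in parallel with R2, giving an effective lower resistance R2' = R2·R_L/(R2+R_L) = 17.13 kΩ.
Then V_out = V_CC · R2'/(R1 + R2') = 8.01 × 17.13/34.63 = 3.963 V.
(Unloaded it would be 5.73 V; the load pulls it down.)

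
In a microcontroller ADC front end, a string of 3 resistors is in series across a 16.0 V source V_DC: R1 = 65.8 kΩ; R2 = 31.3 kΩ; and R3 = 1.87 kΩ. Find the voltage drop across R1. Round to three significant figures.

Series total: ΣR = 65.8 + 31.3 + 1.87 = 98.97 kΩ.
Voltage divider: V = V_DC · (65.80 / 98.97) = 16.0 × 0.6648 = 10.64 V.

V ≈ 10.6 V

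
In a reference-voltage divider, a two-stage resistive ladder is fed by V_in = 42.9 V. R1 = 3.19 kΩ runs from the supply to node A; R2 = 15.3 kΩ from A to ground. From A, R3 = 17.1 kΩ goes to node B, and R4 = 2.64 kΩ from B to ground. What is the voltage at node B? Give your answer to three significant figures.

Node A sees R2 in parallel with the series input of stage 2, R3 + R4 = 19.74 kΩ.
R2 ‖ (R3+R4) = 8.619 kΩ.
First divider: V_A = V_in · 8.619/(3.19 + 8.619) = 31.31 V.
Stage 2 is unloaded, so V_B = V_A · R4/(R3+R4) = 31.31 × 2.64/19.74 = 4.188 V.

V_B ≈ 4.19 V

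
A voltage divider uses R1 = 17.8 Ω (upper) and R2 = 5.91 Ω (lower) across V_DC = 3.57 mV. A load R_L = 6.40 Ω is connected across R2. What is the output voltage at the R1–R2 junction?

V_out ≈ 0.526 mV

R2 ‖ R_L = (5.91 × 6.40)/(5.91 + 6.40) = 3.073 Ω.
Then V_out = V_DC · R2'/(R1 + R2') = 3.57 × 3.073/20.87 = 0.5255 mV.
(Unloaded it would be 0.890 mV; the load pulls it down.)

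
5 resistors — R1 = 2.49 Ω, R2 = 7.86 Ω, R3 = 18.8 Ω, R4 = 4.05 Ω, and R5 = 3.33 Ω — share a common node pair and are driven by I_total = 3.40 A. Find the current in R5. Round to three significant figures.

I ≈ 0.904 A

Total conductance ΣG = 1/2.49 + 1/7.86 + 1/18.8 + 1/4.05 + 1/3.33 = 1.129 (units of 1/Ω).
By the current-divider rule, I = I_total · G_k/ΣG = 3.40 × 0.2659 = 0.9042 A.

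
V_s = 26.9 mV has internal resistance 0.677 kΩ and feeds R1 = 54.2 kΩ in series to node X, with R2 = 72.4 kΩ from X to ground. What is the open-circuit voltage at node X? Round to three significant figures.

R1' = 0.677 + 54.2 = 54.88 kΩ (source resistance + R1).
Open-circuit (no load on X): V_th = V_s · R2/(R1' + R2) = 26.9 × 72.4/(54.88 + 72.4) = 15.30 mV.

V_th ≈ 15.3 mV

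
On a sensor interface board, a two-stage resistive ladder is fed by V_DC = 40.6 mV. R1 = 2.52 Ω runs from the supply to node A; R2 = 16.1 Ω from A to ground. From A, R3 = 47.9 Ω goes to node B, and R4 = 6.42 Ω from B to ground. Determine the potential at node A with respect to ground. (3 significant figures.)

Looking into the second stage from A: R3 + R4 = 54.32 Ω appears in parallel with R2.
Effective lower resistance at A: R2 ‖ 54.32 = 12.42 Ω.
V_A = 40.6 × 12.42/(2.52 + 12.42) = 33.75 mV.

V_A ≈ 33.8 mV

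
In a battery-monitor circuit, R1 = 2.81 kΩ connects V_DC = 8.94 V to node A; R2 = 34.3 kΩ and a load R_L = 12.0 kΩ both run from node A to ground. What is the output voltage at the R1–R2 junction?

V_out ≈ 6.79 V

First combine the lower leg with the load: R2 ‖ R_L = 8.890 kΩ.
Voltage divider with the loaded lower leg: V_out = 8.94 × 8.890/(2.81 + 8.890) = 8.94 × 0.7598 = 6.793 V.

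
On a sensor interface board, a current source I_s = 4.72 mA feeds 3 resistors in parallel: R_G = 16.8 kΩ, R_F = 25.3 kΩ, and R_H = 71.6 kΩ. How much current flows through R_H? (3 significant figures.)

Conductances: ΣG = 1/16.8 + 1/25.3 + 1/71.6 = 0.1130 (1/kΩ).
By the current-divider rule, I = I_s · G_k/ΣG = 4.72 × 0.1236 = 0.5833 mA.

I ≈ 0.583 mA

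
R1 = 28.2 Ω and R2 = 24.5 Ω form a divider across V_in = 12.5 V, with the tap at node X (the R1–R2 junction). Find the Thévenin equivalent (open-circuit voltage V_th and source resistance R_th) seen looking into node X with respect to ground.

V_th ≈ 5.81 V, R_th ≈ 13.1 Ω

Open-circuit (no load on X): V_th = V_in · R2/(R1 + R2) = 12.5 × 24.5/(28.20 + 24.5) = 5.811 V.
Looking into X with the source shorted: R_th = R1·R2/(R1+R2) = 28.20 × 24.5/52.70 = 13.11 Ω.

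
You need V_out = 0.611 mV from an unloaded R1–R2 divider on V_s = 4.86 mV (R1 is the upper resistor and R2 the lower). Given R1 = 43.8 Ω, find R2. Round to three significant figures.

R2 ≈ 6.30 Ω

The divider ratio is R2/(R1+R2) = 0.611/4.86 = 0.1257.
So R2 = R1 · V_out/(V_s − V_out) = 43.8 × 0.611/(4.86 − 0.611) = 43.8 × 0.1438 = 6.298 Ω.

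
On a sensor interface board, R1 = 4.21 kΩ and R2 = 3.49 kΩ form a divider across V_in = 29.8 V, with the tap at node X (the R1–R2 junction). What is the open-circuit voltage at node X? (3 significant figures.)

V_th ≈ 13.5 V

V_th is the unloaded tap voltage: V_in · R2/(R1+R2) = 29.8 × 0.4532 = 13.51 V.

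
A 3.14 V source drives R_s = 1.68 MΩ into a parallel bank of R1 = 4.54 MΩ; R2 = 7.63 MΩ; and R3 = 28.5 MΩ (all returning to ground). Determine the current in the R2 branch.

Equivalent of the parallel group: R_p = 2.588 MΩ.
V_A by voltage divider: V_A = 3.14 × 2.588/(1.68 + 2.588) = 1.904 V.
Branch current I = V_A/R2 = 1.904/7.63 = 0.2495 µA.
(Equivalently: I_total = 0.7357 µA, then current-divider fraction G_k/ΣG = 0.3392.)

I ≈ 0.250 µA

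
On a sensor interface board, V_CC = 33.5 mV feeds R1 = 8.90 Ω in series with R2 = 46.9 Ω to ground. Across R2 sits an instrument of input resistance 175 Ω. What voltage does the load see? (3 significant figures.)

V_out ≈ 27.0 mV

R2 ‖ R_L = (46.9 × 175)/(46.9 + 175) = 36.99 Ω.
Now apply the divider: V_out = 33.5 × 0.8060 = 27.00 mV.
(Unloaded it would be 28.2 mV; the load pulls it down.)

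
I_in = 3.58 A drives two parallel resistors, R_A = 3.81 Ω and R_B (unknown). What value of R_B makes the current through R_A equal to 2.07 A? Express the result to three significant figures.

The fraction through R_A equals R_B/(R_A+R_B).
2.07/3.58 = R_B/(R_A + R_B) → R_B = R_A · (0.5782)/(1 − 0.5782) = 3.81 × 1.371 = 5.223 Ω.

R_B ≈ 5.22 Ω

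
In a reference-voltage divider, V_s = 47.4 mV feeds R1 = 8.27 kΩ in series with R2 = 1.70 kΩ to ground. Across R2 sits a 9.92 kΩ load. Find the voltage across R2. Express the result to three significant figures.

V_out ≈ 7.08 mV

The load sits in parallel with R2, giving an effective lower resistance R2' = R2·R_L/(R2+R_L) = 1.451 kΩ.
Now apply the divider: V_out = 47.4 × 0.1493 = 7.076 mV.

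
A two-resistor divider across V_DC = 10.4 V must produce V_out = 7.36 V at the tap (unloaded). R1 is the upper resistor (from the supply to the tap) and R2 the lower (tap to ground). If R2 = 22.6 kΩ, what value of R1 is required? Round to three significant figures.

R1 ≈ 9.33 kΩ

Required fraction k = V_out/V_DC = 0.7077.
Rearranging, R1 = R2·(1−k)/k = 22.6 × 0.4130 = 9.335 kΩ.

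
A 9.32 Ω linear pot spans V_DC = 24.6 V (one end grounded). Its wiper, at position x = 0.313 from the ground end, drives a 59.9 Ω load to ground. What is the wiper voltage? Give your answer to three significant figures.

The pot divides into 6.403 Ω above the wiper and 2.917 Ω below.
R_L loads the lower segment: effective lower R = 2.782 Ω.
Loaded-divider output: V_out = 24.6 × 0.3029 = 7.451 V.

V_out ≈ 7.45 V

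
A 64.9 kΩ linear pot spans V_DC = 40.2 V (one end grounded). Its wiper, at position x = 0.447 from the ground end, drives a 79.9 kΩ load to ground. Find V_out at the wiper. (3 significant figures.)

The pot divides into 35.89 kΩ above the wiper and 29.01 kΩ below.
(x·R_p) ‖ R_L = 21.28 kΩ.
Then V_out = V_DC · 21.28/(35.89 + 21.28) = 14.96 V.

V_out ≈ 15.0 V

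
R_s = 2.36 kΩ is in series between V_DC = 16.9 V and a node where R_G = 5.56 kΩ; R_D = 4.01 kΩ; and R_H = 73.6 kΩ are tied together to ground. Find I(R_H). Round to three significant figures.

I ≈ 0.112 mA

Parallel bank: R_p = 1/(1/5.56 + 1/4.01 + 1/73.6) = 2.258 kΩ.
Node voltage V_A = V_DC · R_p/(R_s + R_p) = 16.9 × 0.4890 = 8.264 V.
I(R_H) = V_A / R_H = 8.264/73.6 = 0.1123 mA.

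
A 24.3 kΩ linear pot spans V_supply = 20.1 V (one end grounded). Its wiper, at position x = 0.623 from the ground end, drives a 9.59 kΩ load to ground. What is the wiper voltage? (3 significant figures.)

V_out ≈ 7.85 V

The pot divides into 9.161 kΩ above the wiper and 15.14 kΩ below.
Lower segment in parallel with the load: 15.14 ‖ 9.59 = 5.871 kΩ.
V_out = 20.1 × 5.871/(9.161 + 5.871) = 7.850 V.
(Unloaded: V_out = x·V_supply = 12.5 V.)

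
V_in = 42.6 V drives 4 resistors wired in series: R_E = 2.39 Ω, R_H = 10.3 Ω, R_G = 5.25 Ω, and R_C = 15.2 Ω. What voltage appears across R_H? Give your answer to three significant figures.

Total series resistance ΣR = 2.39 + 10.3 + 5.25 + 15.2 = 33.14 Ω.
By the voltage-divider rule, V = 42.6 × 10.30/33.14 = 13.24 V.

V ≈ 13.2 V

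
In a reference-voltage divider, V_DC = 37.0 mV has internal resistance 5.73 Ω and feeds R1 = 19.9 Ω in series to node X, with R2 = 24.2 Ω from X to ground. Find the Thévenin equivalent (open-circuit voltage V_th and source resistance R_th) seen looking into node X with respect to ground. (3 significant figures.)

V_th ≈ 18.0 mV, R_th ≈ 12.4 Ω

R1' = 5.73 + 19.9 = 25.63 Ω (source resistance + R1).
Open-circuit (no load on X): V_th = V_DC · R2/(R1' + R2) = 37.0 × 24.2/(25.63 + 24.2) = 17.97 mV.
Looking into X with the source shorted: R_th = R1'·R2/(R1'+R2) = 25.63 × 24.2/49.83 = 12.45 Ω.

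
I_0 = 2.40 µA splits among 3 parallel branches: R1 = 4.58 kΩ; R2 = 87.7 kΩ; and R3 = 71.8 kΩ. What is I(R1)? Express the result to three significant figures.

Conductances: ΣG = 1/4.58 + 1/87.7 + 1/71.8 = 0.2437 (1/kΩ).
R1 takes the fraction G_k/ΣG = 0.2183/0.2437 = 0.8960, so I = 2.40 × 0.8960 = 2.151 µA.

I ≈ 2.15 µA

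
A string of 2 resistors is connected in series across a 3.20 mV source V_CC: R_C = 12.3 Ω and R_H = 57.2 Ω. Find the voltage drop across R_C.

V ≈ 0.566 mV

ΣR = 12.3 + 57.2 = 69.50 Ω.
Voltage divider: V = V_CC · (12.30 / 69.50) = 3.20 × 0.1770 = 0.5663 mV.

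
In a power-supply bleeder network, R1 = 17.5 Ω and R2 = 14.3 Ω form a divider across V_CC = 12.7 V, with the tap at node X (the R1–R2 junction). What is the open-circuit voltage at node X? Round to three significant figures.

V_th is the unloaded tap voltage: V_CC · R2/(R1+R2) = 12.7 × 0.4497 = 5.711 V.

V_th ≈ 5.71 V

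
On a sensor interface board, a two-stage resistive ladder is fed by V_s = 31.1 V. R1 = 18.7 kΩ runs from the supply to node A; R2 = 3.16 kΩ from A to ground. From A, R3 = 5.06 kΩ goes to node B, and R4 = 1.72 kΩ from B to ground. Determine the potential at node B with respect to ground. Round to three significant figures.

Node A sees R2 in parallel with the series input of stage 2, R3 + R4 = 6.780 kΩ.
R2 ‖ (R3+R4) = 2.155 kΩ.
First divider: V_A = V_s · 2.155/(18.7 + 2.155) = 3.214 V.
V_B = V_A × 0.2537 = 0.8154 V.

V_B ≈ 0.815 V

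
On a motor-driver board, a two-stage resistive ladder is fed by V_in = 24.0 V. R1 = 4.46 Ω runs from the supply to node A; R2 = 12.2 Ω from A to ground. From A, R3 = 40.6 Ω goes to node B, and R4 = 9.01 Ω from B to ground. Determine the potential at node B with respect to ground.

V_B ≈ 2.99 V

Node A sees R2 in parallel with the series input of stage 2, R3 + R4 = 49.61 Ω.
R2 ‖ (R3+R4) = 9.792 Ω.
First divider: V_A = V_in · 9.792/(4.46 + 9.792) = 16.49 V.
Stage 2 is unloaded, so V_B = V_A · R4/(R3+R4) = 16.49 × 9.01/49.61 = 2.995 V.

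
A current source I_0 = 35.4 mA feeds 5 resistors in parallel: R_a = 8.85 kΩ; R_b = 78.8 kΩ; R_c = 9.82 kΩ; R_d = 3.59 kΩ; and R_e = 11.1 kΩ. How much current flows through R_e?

ΣG = 1/8.85 + 1/78.8 + 1/9.82 + 1/3.59 + 1/11.1 = 0.5962.
R_e takes the fraction G_k/ΣG = 0.09009/0.5962 = 0.1511, so I = 35.4 × 0.1511 = 5.350 mA.

I ≈ 5.35 mA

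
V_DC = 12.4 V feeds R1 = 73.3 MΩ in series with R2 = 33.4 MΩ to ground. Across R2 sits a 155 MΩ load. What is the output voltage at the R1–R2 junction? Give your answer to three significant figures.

V_out ≈ 3.38 V

First combine the lower leg with the load: R2 ‖ R_L = 27.48 MΩ.
Then V_out = V_DC · R2'/(R1 + R2') = 12.4 × 27.48/100.8 = 3.381 V.
(Unloaded it would be 3.88 V; the load pulls it down.)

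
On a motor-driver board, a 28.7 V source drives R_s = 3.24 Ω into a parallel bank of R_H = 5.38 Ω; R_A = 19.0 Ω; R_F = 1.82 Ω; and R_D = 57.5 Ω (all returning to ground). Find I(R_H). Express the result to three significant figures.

Combine the parallel branches: R_p = (1/5.38 + 1/19.0 + 1/1.82 + 1/57.5)⁻¹ = 1.242 Ω.
Node voltage V_A = V_supply · R_p/(R_s + R_p) = 28.7 × 0.2771 = 7.952 V.
Branch current I = V_A/R_H = 7.952/5.38 = 1.478 A.

I ≈ 1.48 A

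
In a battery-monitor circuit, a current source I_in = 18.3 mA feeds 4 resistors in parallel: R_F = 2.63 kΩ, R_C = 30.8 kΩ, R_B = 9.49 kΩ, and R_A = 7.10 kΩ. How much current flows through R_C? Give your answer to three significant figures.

I ≈ 0.902 mA

Conductances: ΣG = 1/2.63 + 1/30.8 + 1/9.49 + 1/7.10 = 0.6589 (1/kΩ).
R_C takes the fraction G_k/ΣG = 0.03247/0.6589 = 0.04927, so I = 18.3 × 0.04927 = 0.9017 mA.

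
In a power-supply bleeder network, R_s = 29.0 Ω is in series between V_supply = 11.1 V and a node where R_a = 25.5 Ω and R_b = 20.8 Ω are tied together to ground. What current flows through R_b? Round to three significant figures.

Parallel bank: R_p = 1/(1/25.5 + 1/20.8) = 11.46 Ω.
V_A = 11.1 × 11.46/40.46 = 3.143 V.
I(R_b) = V_A / R_b = 3.143/20.8 = 0.1511 A.
(Check via current divider: I_total = 0.2744 A; share G_k/ΣG = 0.5508 → same result.)

I ≈ 0.151 A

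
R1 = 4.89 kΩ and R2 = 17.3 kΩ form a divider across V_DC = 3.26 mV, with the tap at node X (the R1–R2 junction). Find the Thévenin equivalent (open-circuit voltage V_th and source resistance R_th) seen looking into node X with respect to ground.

Open-circuit (no load on X): V_th = V_DC · R2/(R1 + R2) = 3.26 × 17.3/(4.890 + 17.3) = 2.542 mV.
With V_DC suppressed (replaced by a short), R_th = R1 ‖ R2 = (4.890 × 17.3)/(4.890 + 17.3) = 3.812 kΩ.

V_th ≈ 2.54 mV, R_th ≈ 3.81 kΩ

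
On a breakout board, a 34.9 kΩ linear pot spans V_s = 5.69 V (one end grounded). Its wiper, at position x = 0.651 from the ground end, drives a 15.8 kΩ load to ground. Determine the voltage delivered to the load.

Split the track: R_lower = x·R_p = 22.72 kΩ, R_upper = (1−x)·R_p = 12.18 kΩ.
R_L loads the lower segment: effective lower R = 9.319 kΩ.
Then V_out = V_s · 9.319/(12.18 + 9.319) = 2.466 V.

V_out ≈ 2.47 V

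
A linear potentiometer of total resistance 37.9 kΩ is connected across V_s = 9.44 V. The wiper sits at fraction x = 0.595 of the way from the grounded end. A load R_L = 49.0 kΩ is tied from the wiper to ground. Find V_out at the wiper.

V_out ≈ 4.73 V

Lower segment x·R_p = 22.55 kΩ; upper segment (1−x)·R_p = 15.35 kΩ.
(x·R_p) ‖ R_L = 15.44 kΩ.
V_out = 9.44 × 15.44/(15.35 + 15.44) = 4.734 V.
(Unloaded: V_out = x·V_s = 5.62 V.)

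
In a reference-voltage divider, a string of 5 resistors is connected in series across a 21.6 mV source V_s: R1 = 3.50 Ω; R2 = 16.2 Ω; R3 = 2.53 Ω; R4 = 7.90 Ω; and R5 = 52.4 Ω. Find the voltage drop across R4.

Series total: ΣR = 3.50 + 16.2 + 2.53 + 7.90 + 52.4 = 82.53 Ω.
V = V_s · R/ΣR = 21.6 × 0.09572 = 2.068 mV.

V ≈ 2.07 mV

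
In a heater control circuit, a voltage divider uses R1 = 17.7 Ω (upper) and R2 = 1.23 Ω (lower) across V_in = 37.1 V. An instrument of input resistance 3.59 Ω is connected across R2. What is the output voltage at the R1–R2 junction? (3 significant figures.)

The load sits in parallel with R2, giving an effective lower resistance R2' = R2·R_L/(R2+R_L) = 0.9161 Ω.
Then V_out = V_in · R2'/(R1 + R2') = 37.1 × 0.9161/18.62 = 1.826 V.
(Unloaded it would be 2.41 V; the load pulls it down.)

V_out ≈ 1.83 V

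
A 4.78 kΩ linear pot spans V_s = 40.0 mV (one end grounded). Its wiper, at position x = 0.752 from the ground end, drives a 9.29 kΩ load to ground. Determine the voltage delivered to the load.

V_out ≈ 27.4 mV

Lower segment x·R_p = 3.595 kΩ; upper segment (1−x)·R_p = 1.185 kΩ.
(x·R_p) ‖ R_L = 2.592 kΩ.
Then V_out = V_s · 2.592/(1.185 + 2.592) = 27.45 mV.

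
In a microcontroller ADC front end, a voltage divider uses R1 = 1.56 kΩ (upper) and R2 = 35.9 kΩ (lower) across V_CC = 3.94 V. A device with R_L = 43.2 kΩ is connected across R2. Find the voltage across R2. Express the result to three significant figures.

V_out ≈ 3.65 V

The load sits in parallel with R2, giving an effective lower resistance R2' = R2·R_L/(R2+R_L) = 19.61 kΩ.
Now apply the divider: V_out = 3.94 × 0.9263 = 3.650 V.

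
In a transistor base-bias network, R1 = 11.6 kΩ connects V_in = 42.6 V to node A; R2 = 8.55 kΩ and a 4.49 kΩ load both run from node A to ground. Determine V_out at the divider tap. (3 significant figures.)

R2 ‖ R_L = (8.55 × 4.49)/(8.55 + 4.49) = 2.944 kΩ.
Then V_out = V_in · R2'/(R1 + R2') = 42.6 × 2.944/14.54 = 8.623 V.

V_out ≈ 8.62 V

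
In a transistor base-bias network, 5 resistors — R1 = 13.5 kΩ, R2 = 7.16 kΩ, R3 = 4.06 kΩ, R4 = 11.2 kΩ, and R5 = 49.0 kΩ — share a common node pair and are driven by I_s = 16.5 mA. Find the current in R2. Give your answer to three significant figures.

ΣG = 1/13.5 + 1/7.16 + 1/4.06 + 1/11.2 + 1/49.0 = 0.5697.
Current divider: I(R2) = I_s · G_k/ΣG = 16.5 × (0.1397/0.5697) = 16.5 × 0.2451 = 4.045 mA.

I ≈ 4.04 mA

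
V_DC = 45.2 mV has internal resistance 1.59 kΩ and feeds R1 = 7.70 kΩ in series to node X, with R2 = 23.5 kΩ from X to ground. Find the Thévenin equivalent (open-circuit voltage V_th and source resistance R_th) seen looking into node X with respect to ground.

V_th ≈ 32.4 mV, R_th ≈ 6.66 kΩ

R1' = 1.59 + 7.70 = 9.290 kΩ (source resistance + R1).
Open-circuit (no load on X): V_th = V_DC · R2/(R1' + R2) = 45.2 × 23.5/(9.290 + 23.5) = 32.39 mV.
With V_DC suppressed (replaced by a short), R_th = R1' ‖ R2 = (9.290 × 23.5)/(9.290 + 23.5) = 6.658 kΩ.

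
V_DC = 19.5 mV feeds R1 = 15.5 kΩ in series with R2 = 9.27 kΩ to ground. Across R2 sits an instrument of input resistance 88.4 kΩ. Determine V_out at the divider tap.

R2 ‖ R_L = (9.27 × 88.4)/(9.27 + 88.4) = 8.390 kΩ.
Then V_out = V_DC · R2'/(R1 + R2') = 19.5 × 8.390/23.89 = 6.848 mV.
(Unloaded it would be 7.30 mV; the load pulls it down.)

V_out ≈ 6.85 mV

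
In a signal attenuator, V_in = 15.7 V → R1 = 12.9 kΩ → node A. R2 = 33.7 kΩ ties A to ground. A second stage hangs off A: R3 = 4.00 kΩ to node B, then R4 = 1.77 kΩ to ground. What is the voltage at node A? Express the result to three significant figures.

Node A sees R2 in parallel with the series input of stage 2, R3 + R4 = 5.770 kΩ.
R2 ‖ (R3+R4) = 4.927 kΩ.
So V_A = 15.7 × 0.2764 = 4.339 V.

V_A ≈ 4.34 V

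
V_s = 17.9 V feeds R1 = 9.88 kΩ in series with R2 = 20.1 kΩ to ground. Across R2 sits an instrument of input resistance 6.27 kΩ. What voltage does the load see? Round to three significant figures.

First combine the lower leg with the load: R2 ‖ R_L = 4.779 kΩ.
Then V_out = V_s · R2'/(R1 + R2') = 17.9 × 4.779/14.66 = 5.836 V.

V_out ≈ 5.84 V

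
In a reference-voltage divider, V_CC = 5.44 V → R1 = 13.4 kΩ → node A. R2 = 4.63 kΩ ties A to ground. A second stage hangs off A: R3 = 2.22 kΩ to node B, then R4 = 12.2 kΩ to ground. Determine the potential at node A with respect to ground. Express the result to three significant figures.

V_A ≈ 1.13 V

Node A sees R2 in parallel with the series input of stage 2, R3 + R4 = 14.42 kΩ.
R2 ‖ (R3+R4) = 3.505 kΩ.
First divider: V_A = V_CC · 3.505/(13.4 + 3.505) = 1.128 V.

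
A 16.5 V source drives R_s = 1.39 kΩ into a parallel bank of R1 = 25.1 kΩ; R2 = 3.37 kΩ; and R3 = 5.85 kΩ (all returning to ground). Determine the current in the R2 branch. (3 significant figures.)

Parallel bank: R_p = 1/(1/25.1 + 1/3.37 + 1/5.85) = 1.970 kΩ.
V_A by voltage divider: V_A = 16.5 × 1.970/(1.39 + 1.970) = 9.675 V.
I(R2) = V_A / R2 = 9.675/3.37 = 2.871 mA.
(Equivalently: I_total = 4.910 mA, then current-divider fraction G_k/ΣG = 0.5847.)

I ≈ 2.87 mA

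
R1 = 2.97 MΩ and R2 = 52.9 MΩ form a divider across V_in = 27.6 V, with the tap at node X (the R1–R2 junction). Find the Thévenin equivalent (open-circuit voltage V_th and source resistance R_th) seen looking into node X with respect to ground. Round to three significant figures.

Open-circuit (no load on X): V_th = V_in · R2/(R1 + R2) = 27.6 × 52.9/(2.970 + 52.9) = 26.13 V.
Zeroing V_in shorts the top of R1 to ground, so R_th = R1 ‖ R2 = 2.812 MΩ.

V_th ≈ 26.1 V, R_th ≈ 2.81 MΩ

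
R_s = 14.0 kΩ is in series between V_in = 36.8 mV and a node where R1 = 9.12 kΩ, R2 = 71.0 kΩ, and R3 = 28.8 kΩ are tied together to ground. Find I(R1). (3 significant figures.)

I ≈ 1.25 µA

Combine the parallel branches: R_p = (1/9.12 + 1/71.0 + 1/28.8)⁻¹ = 6.311 kΩ.
V_A = 36.8 × 6.311/20.31 = 11.43 mV.
I(R1) = V_A / R1 = 11.43/9.12 = 1.254 µA.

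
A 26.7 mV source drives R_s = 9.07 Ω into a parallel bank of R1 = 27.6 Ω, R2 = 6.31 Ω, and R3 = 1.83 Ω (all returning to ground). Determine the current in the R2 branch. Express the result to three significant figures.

I ≈ 0.548 mA

Parallel bank: R_p = 1/(1/27.6 + 1/6.31 + 1/1.83) = 1.349 Ω.
Node voltage V_A = V_s · R_p/(R_s + R_p) = 26.7 × 0.1295 = 3.458 mV.
I(R2) = V_A / R2 = 3.458/6.31 = 0.5479 mA.
(Equivalently: I_total = 2.563 mA, then current-divider fraction G_k/ΣG = 0.2138.)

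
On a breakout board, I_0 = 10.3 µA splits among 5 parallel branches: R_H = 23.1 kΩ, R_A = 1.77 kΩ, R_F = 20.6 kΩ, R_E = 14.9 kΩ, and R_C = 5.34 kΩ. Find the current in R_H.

Conductances: ΣG = 1/23.1 + 1/1.77 + 1/20.6 + 1/14.9 + 1/5.34 = 0.9112 (1/kΩ).
By the current-divider rule, I = I_0 · G_k/ΣG = 10.3 × 0.04751 = 0.4893 µA.

I ≈ 0.489 µA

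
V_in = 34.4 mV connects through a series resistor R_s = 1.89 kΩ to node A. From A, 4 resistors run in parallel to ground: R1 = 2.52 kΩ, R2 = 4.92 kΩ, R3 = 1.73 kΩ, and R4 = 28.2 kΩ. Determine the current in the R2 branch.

Parallel bank: R_p = 1/(1/2.52 + 1/4.92 + 1/1.73 + 1/28.2) = 0.8240 kΩ.
V_A by voltage divider: V_A = 34.4 × 0.8240/(1.89 + 0.8240) = 10.44 mV.
Branch current I = V_A/R2 = 10.44/4.92 = 2.123 µA.
(Equivalently: I_total = 12.67 µA, then current-divider fraction G_k/ΣG = 0.1675.)

I ≈ 2.12 µA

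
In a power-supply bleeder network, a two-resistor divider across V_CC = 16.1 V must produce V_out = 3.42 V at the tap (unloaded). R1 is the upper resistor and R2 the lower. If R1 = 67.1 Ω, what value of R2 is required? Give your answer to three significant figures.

Required fraction k = V_out/V_CC = 0.2124.
So R2 = R1 · V_out/(V_CC − V_out) = 67.1 × 3.42/(16.1 − 3.42) = 67.1 × 0.2697 = 18.10 Ω.

R2 ≈ 18.1 Ω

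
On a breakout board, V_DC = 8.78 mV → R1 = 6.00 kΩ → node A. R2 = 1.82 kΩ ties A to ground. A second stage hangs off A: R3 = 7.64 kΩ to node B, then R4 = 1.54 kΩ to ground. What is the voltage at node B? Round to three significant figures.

Looking into the second stage from A: R3 + R4 = 9.180 kΩ appears in parallel with R2.
Effective lower resistance at A: R2 ‖ 9.180 = 1.519 kΩ.
First divider: V_A = V_DC · 1.519/(6.00 + 1.519) = 1.774 mV.
Stage 2 is unloaded, so V_B = V_A · R4/(R3+R4) = 1.774 × 1.54/9.180 = 0.2975 mV.

V_B ≈ 0.298 mV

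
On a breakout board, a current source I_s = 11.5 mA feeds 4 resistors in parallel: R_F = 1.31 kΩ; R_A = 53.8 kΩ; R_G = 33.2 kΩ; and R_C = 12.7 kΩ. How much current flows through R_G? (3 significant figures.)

I ≈ 0.389 mA

ΣG = 1/1.31 + 1/53.8 + 1/33.2 + 1/12.7 = 0.8908.
R_G takes the fraction G_k/ΣG = 0.03012/0.8908 = 0.03381, so I = 11.5 × 0.03381 = 0.3888 mA.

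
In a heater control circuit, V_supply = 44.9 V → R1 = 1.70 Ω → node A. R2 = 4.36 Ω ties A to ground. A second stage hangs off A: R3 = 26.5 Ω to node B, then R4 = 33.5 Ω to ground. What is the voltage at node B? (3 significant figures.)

The second stage (R3 + R4 = 60.00 Ω) loads node A in parallel with R2.
R2 ‖ (R3+R4) = 4.065 Ω.
V_A = 44.9 × 4.065/(1.70 + 4.065) = 31.66 V.
Then the unloaded second divider: V_B = V_A × R4/(R3+R4) = 31.66 × 0.5583 = 17.68 V.

V_B ≈ 17.7 V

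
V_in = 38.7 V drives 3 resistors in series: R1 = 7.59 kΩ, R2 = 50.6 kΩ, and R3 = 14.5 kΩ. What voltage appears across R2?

V ≈ 26.9 V

Series total: ΣR = 7.59 + 50.6 + 14.5 = 72.69 kΩ.
V = V_in · R/ΣR = 38.7 × 0.6961 = 26.94 V.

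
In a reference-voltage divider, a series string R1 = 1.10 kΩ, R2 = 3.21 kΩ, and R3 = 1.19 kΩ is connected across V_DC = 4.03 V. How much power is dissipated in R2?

P ≈ 1.72 mW

Series current I = V_DC/ΣR = 4.03/5.500 = 0.7327 mA.
P = I²R = 0.5369 × 3.21 = 1.723 mW.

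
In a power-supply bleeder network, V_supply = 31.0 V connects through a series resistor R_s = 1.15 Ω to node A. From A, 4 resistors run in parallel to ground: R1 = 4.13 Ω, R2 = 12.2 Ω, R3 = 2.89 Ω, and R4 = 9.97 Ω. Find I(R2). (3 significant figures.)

Parallel bank: R_p = 1/(1/4.13 + 1/12.2 + 1/2.89 + 1/9.97) = 1.298 Ω.
V_A by voltage divider: V_A = 31.0 × 1.298/(1.15 + 1.298) = 16.44 V.
I(R2) = V_A / R2 = 16.44/12.2 = 1.347 A.

I ≈ 1.35 A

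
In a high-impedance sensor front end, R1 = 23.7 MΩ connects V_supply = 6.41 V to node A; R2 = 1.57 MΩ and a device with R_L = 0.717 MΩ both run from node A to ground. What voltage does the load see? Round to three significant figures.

R2 ‖ R_L = (1.57 × 0.717)/(1.57 + 0.717) = 0.4922 MΩ.
Now apply the divider: V_out = 6.41 × 0.02035 = 0.1304 V.

V_out ≈ 0.130 V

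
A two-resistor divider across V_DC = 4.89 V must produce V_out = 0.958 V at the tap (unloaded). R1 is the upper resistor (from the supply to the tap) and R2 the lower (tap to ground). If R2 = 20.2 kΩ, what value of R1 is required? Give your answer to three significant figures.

The divider ratio is R2/(R1+R2) = 0.958/4.89 = 0.1959.
Rearranging, R1 = R2·(1−k)/k = 20.2 × 4.104 = 82.91 kΩ.

R1 ≈ 82.9 kΩ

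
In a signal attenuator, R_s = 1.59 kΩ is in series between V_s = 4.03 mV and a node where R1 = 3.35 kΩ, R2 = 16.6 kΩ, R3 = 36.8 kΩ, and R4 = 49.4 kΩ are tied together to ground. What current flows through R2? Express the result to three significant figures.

Parallel bank: R_p = 1/(1/3.35 + 1/16.6 + 1/36.8 + 1/49.4) = 2.462 kΩ.
Node voltage V_A = V_s · R_p/(R_s + R_p) = 4.03 × 0.6076 = 2.449 mV.
I(R2) = V_A / R2 = 2.449/16.6 = 0.1475 µA.

I ≈ 0.148 µA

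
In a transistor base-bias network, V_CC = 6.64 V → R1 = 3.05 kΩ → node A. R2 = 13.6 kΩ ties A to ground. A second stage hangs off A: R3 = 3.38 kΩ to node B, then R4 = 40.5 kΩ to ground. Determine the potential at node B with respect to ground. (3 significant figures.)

V_B ≈ 4.74 V

Looking into the second stage from A: R3 + R4 = 43.88 kΩ appears in parallel with R2.
R2 ‖ (R3+R4) = 10.38 kΩ.
So V_A = 6.64 × 0.7729 = 5.132 V.
V_B = V_A × 0.9230 = 4.737 V.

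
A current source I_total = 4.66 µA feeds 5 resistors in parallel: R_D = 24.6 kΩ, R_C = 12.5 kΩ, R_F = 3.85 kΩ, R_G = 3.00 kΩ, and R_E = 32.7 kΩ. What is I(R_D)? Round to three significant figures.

Total conductance ΣG = 1/24.6 + 1/12.5 + 1/3.85 + 1/3.00 + 1/32.7 = 0.7443 (units of 1/kΩ).
Current divider: I(R_D) = I_total · G_k/ΣG = 4.66 × (0.04065/0.7443) = 4.66 × 0.05462 = 0.2545 µA.

I ≈ 0.255 µA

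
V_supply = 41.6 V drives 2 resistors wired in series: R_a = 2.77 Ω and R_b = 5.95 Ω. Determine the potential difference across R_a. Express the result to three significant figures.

V ≈ 13.2 V

Total series resistance ΣR = 2.77 + 5.95 = 8.720 Ω.
By the voltage-divider rule, V = 41.6 × 2.770/8.720 = 13.21 V.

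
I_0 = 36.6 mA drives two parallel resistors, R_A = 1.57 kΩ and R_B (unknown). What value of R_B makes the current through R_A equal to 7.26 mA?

In a two-way split, I_A/I_0 = R_B/(R_A + R_B).
7.26/36.6 = R_B/(R_A + R_B) → R_B = R_A · (0.1984)/(1 − 0.1984) = 1.57 × 0.2474 = 0.3885 kΩ.

R_B ≈ 0.388 kΩ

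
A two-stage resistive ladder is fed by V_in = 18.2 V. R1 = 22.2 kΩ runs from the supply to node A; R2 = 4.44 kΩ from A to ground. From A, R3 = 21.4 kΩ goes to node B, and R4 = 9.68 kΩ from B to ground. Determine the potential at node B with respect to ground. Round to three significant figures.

Looking into the second stage from A: R3 + R4 = 31.08 kΩ appears in parallel with R2.
Effective lower resistance at A: R2 ‖ 31.08 = 3.885 kΩ.
V_A = 18.2 × 3.885/(22.2 + 3.885) = 2.711 V.
Stage 2 is unloaded, so V_B = V_A · R4/(R3+R4) = 2.711 × 9.68/31.08 = 0.8442 V.

V_B ≈ 0.844 V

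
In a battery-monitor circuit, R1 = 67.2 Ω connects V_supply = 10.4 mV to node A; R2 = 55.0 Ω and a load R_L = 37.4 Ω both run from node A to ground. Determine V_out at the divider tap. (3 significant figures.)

V_out ≈ 2.59 mV

First combine the lower leg with the load: R2 ‖ R_L = 22.26 Ω.
Now apply the divider: V_out = 10.4 × 0.2488 = 2.588 mV.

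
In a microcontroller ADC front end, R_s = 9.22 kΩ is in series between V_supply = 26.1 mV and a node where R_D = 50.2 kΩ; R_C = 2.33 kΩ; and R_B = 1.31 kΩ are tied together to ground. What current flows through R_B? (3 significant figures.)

I ≈ 1.64 µA

Parallel bank: R_p = 1/(1/50.2 + 1/2.33 + 1/1.31) = 0.8248 kΩ.
V_A by voltage divider: V_A = 26.1 × 0.8248/(9.22 + 0.8248) = 2.143 mV.
Branch current I = V_A/R_B = 2.143/1.31 = 1.636 µA.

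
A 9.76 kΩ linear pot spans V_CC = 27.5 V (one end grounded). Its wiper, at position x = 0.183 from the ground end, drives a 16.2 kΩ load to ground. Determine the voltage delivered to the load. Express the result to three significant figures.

The pot divides into 7.974 kΩ above the wiper and 1.786 kΩ below.
Lower segment in parallel with the load: 1.786 ‖ 16.2 = 1.609 kΩ.
Loaded-divider output: V_out = 27.5 × 0.1679 = 4.617 V.
(Unloaded: V_out = x·V_CC = 5.03 V.)

V_out ≈ 4.62 V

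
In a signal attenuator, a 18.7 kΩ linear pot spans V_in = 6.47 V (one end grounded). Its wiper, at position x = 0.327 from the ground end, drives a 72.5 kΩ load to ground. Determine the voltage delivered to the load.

Split the track: R_lower = x·R_p = 6.115 kΩ, R_upper = (1−x)·R_p = 12.59 kΩ.
(x·R_p) ‖ R_L = 5.639 kΩ.
Then V_out = V_in · 5.639/(12.59 + 5.639) = 2.002 V.
(Unloaded: V_out = x·V_in = 2.12 V.)

V_out ≈ 2.00 V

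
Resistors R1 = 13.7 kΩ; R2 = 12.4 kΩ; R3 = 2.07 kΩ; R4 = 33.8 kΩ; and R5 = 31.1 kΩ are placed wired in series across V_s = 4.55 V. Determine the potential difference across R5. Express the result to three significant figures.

V ≈ 1.52 V

Series total: ΣR = 13.7 + 12.4 + 2.07 + 33.8 + 31.1 = 93.07 kΩ.
V = V_s · R/ΣR = 4.55 × 0.3342 = 1.520 V.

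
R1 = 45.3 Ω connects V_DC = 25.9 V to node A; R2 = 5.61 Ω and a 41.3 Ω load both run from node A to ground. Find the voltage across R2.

V_out ≈ 2.55 V

The load sits in parallel with R2, giving an effective lower resistance R2' = R2·R_L/(R2+R_L) = 4.939 Ω.
Then V_out = V_DC · R2'/(R1 + R2') = 25.9 × 4.939/50.24 = 2.546 V.
(Unloaded it would be 2.85 V; the load pulls it down.)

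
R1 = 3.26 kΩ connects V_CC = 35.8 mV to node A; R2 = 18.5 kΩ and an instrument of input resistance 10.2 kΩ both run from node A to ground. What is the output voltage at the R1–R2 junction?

V_out ≈ 23.9 mV

R2 ‖ R_L = (18.5 × 10.2)/(18.5 + 10.2) = 6.575 kΩ.
Now apply the divider: V_out = 35.8 × 0.6685 = 23.93 mV.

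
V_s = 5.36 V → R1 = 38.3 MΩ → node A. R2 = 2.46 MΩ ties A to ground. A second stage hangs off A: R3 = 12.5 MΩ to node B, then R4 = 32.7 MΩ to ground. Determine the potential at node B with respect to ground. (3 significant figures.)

V_B ≈ 0.223 V

Node A sees R2 in parallel with the series input of stage 2, R3 + R4 = 45.20 MΩ.
R2 ‖ (R3+R4) = 2.333 MΩ.
V_A = 5.36 × 2.333/(38.3 + 2.333) = 0.3078 V.
V_B = V_A × 0.7235 = 0.2226 V.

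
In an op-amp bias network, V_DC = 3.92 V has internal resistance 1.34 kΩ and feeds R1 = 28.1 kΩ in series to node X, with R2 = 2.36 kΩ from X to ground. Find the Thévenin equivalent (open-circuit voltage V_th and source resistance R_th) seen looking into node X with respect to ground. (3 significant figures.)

V_th ≈ 0.291 V, R_th ≈ 2.18 kΩ

R1' = 1.34 + 28.1 = 29.44 kΩ (source resistance + R1).
V_th is the unloaded tap voltage: V_DC · R2/(R1'+R2) = 3.92 × 0.07421 = 0.2909 V.
Looking into X with the source shorted: R_th = R1'·R2/(R1'+R2) = 29.44 × 2.36/31.80 = 2.185 kΩ.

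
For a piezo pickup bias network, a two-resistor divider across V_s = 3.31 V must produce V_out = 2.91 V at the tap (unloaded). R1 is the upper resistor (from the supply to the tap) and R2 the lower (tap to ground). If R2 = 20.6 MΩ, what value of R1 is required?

The divider ratio is R2/(R1+R2) = 2.91/3.31 = 0.8792.
Rearranging, R1 = R2·(1−k)/k = 20.6 × 0.1375 = 2.832 MΩ.

R1 ≈ 2.83 MΩ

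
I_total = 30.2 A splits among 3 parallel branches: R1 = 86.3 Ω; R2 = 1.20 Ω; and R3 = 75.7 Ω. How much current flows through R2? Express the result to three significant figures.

ΣG = 1/86.3 + 1/1.20 + 1/75.7 = 0.8581.
By the current-divider rule, I = I_total · G_k/ΣG = 30.2 × 0.9711 = 29.33 A.

I ≈ 29.3 A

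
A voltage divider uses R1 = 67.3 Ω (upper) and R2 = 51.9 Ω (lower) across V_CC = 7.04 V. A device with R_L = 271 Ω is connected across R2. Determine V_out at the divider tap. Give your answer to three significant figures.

V_out ≈ 2.77 V

R2 ‖ R_L = (51.9 × 271)/(51.9 + 271) = 43.56 Ω.
Then V_out = V_CC · R2'/(R1 + R2') = 7.04 × 43.56/110.9 = 2.766 V.
(Unloaded it would be 3.07 V; the load pulls it down.)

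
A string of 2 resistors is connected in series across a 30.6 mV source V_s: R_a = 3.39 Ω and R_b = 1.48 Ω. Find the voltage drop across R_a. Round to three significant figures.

Series total: ΣR = 3.39 + 1.48 = 4.870 Ω.
V = V_s · R/ΣR = 30.6 × 0.6961 = 21.30 mV.

V ≈ 21.3 mV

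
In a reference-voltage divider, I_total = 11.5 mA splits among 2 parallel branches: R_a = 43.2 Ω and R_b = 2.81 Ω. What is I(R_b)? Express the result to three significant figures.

Two-branch current divider: I_k = I_total · R_other/(R_1 + R_2).
I(R_b) = 11.5 × 43.2/(43.2 + 2.81) = 11.5 × 0.9389 = 10.80 mA.

I ≈ 10.8 mA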